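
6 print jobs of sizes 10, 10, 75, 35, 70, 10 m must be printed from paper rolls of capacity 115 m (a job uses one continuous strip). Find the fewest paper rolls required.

2

Total = 75 + 70 + 35 + 10 + 10 + 10 = 210 m.
Lower bound: ⌈210/115⌉ = 2 paper rolls.
A packing using 2 paper rolls:
  roll 1: 75 + 35 = 110
  roll 2: 70 + 10 + 10 + 10 = 100
This matches the lower bound, so 2 is optimal.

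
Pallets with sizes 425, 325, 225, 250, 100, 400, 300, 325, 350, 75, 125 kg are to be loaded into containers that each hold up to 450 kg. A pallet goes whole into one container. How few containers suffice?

Total = 425 + 400 + 350 + 325 + 325 + 300 + 250 + 225 + 125 + 100 + 75 = 2900 kg.
Lower bound: ⌈2900/450⌉ = 7 containers.
A packing using 8 containers:
  container 1: 425 = 425
  container 2: 400 = 400
  container 3: 350 + 100 = 450
  container 4: 325 + 125 = 450
  container 5: 325 + 75 = 400
  container 6: 300 = 300
  container 7: 250 = 250
  container 8: 225 = 225
No arrangement into 7 containers stays within capacity, so 8 is optimal.

8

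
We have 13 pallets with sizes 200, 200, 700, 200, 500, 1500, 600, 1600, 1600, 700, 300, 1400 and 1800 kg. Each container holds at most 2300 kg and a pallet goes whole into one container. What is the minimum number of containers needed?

5

Total = 1800 + 1600 + 1600 + 1500 + 1400 + 700 + 700 + 600 + 500 + 300 + 200 + 200 + 200 = 11300 kg.
Lower bound: ⌈11300/2300⌉ = 5 containers.
A packing using 5 containers:
  container 1: 1800 + 500 = 2300
  container 2: 1600 + 700 = 2300
  container 3: 1600 + 700 = 2300
  container 4: 1500 + 600 + 200 = 2300
  container 5: 1400 + 300 + 200 + 200 = 2100
This matches the lower bound, so 5 is optimal.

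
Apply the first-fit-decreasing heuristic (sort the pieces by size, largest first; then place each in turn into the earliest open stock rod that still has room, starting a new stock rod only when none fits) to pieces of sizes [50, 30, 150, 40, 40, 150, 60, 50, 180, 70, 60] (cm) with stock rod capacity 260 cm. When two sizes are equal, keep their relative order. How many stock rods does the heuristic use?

Sorted descending: 180, 150, 150, 70, 60, 60, 50, 50, 40, 40, 30.
  180 → stock rod 1 (new)  [load 180/260]
  150 → stock rod 2 (new)  [load 150/260]
  150 → stock rod 3 (new)  [load 150/260]
  70 → stock rod 1  [load 250/260]
  60 → stock rod 2  [load 210/260]
  60 → stock rod 3  [load 210/260]
  50 → stock rod 2  [load 260/260]
  50 → stock rod 3  [load 260/260]
  40 → stock rod 4 (new)  [load 40/260]
  40 → stock rod 4  [load 80/260]
  30 → stock rod 4  [load 110/260]
4 stock rods opened.

4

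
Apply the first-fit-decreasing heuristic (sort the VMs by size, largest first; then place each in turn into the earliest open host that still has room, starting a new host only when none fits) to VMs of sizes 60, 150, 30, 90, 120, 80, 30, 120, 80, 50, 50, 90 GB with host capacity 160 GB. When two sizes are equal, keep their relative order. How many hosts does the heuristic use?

Sorted descending: 150, 120, 120, 90, 90, 80, 80, 60, 50, 50, 30, 30.
  150 → host 1 (new)  [load 150/160]
  120 → host 2 (new)  [load 120/160]
  120 → host 3 (new)  [load 120/160]
  90 → host 4 (new)  [load 90/160]
  90 → host 5 (new)  [load 90/160]
  80 → host 6 (new)  [load 80/160]
  80 → host 6  [load 160/160]
  60 → host 4  [load 150/160]
  50 → host 5  [load 140/160]
  50 → host 7 (new)  [load 50/160]
  30 → host 2  [load 150/160]
  30 → host 3  [load 150/160]
7 hosts opened.

7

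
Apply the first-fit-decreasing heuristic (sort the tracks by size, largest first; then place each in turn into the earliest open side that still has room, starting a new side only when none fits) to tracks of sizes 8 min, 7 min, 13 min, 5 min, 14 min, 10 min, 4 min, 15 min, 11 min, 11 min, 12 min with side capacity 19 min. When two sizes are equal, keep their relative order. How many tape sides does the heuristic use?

7

Sorted descending: 15, 14, 13, 12, 11, 11, 10, 8, 7, 5, 4.
  15 → side 1 (new)  [load 15/19]
  14 → side 2 (new)  [load 14/19]
  13 → side 3 (new)  [load 13/19]
  12 → side 4 (new)  [load 12/19]
  11 → side 5 (new)  [load 11/19]
  11 → side 6 (new)  [load 11/19]
  10 → side 7 (new)  [load 10/19]
  8 → side 5  [load 19/19]
  7 → side 4  [load 19/19]
  5 → side 2  [load 19/19]
  4 → side 1  [load 19/19]
7 tape sides opened.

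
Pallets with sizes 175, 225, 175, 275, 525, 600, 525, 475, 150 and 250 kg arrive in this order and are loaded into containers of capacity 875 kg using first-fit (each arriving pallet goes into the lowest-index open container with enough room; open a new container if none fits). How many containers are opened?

  175 → container 1 (new)  [load 175/875]
  225 → container 1  [load 400/875]
  175 → container 1  [load 575/875]
  275 → container 1  [load 850/875]
  525 → container 2 (new)  [load 525/875]
  600 → container 3 (new)  [load 600/875]
  525 → container 4 (new)  [load 525/875]
  475 → container 5 (new)  [load 475/875]
  150 → container 2  [load 675/875]
  250 → container 3  [load 850/875]
5 containers opened.

5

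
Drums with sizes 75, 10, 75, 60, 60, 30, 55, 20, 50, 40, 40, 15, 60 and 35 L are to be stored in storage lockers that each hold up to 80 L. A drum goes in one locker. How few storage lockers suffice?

9

Total = 75 + 75 + 60 + 60 + 60 + 55 + 50 + 40 + 40 + 35 + 30 + 20 + 15 + 10 = 625 L.
Lower bound: ⌈625/80⌉ = 8 storage lockers.
A packing using 9 storage lockers:
  locker 1: 75 = 75
  locker 2: 75 = 75
  locker 3: 60 + 20 = 80
  locker 4: 60 + 15 = 75
  locker 5: 60 + 10 = 70
  locker 6: 55 = 55
  locker 7: 50 + 30 = 80
  locker 8: 40 + 40 = 80
  locker 9: 35 = 35
No arrangement into 8 storage lockers stays within capacity, so 9 is optimal.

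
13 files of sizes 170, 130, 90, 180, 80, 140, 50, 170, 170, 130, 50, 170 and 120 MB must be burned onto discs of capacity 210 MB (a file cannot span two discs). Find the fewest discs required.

Total = 180 + 170 + 170 + 170 + 170 + 140 + 130 + 130 + 120 + 90 + 80 + 50 + 50 = 1650 MB.
Lower bound: ⌈1650/210⌉ = 8 discs.
Also, 9 files each exceed 105 MB, and no two of those can share a disc, so at least 9 discs are needed.
A packing using 9 discs:
  disc 1: 180 = 180
  disc 2: 170 = 170
  disc 3: 170 = 170
  disc 4: 170 = 170
  disc 5: 170 = 170
  disc 6: 140 + 50 = 190
  disc 7: 130 + 80 = 210
  disc 8: 130 + 50 = 180
  disc 9: 120 + 90 = 210
This matches the lower bound, so 9 is optimal.

9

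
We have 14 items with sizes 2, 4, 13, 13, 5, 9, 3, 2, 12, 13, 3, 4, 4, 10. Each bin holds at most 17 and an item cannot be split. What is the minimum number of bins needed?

6

Total = 13 + 13 + 13 + 12 + 10 + 9 + 5 + 4 + 4 + 4 + 3 + 3 + 2 + 2 = 97.
Lower bound: ⌈97/17⌉ = 6 bins.
A packing using 6 bins:
  bin 1: 13 + 4 = 17
  bin 2: 13 + 4 = 17
  bin 3: 13 + 4 = 17
  bin 4: 12 + 5 = 17
  bin 5: 10 + 3 + 3 = 16
  bin 6: 9 + 2 + 2 = 13
This matches the lower bound, so 6 is optimal.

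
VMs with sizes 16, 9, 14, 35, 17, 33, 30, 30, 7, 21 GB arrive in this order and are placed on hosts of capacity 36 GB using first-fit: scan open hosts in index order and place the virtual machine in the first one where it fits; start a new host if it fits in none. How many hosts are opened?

7

  16 → host 1 (new)  [load 16/36]
  9 → host 1  [load 25/36]
  14 → host 2 (new)  [load 14/36]
  35 → host 3 (new)  [load 35/36]
  17 → host 2  [load 31/36]
  33 → host 4 (new)  [load 33/36]
  30 → host 5 (new)  [load 30/36]
  30 → host 6 (new)  [load 30/36]
  7 → host 1  [load 32/36]
  21 → host 7 (new)  [load 21/36]
7 hosts opened.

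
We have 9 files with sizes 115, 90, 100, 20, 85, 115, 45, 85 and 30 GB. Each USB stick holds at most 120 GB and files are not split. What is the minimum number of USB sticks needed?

Total = 115 + 115 + 100 + 90 + 85 + 85 + 45 + 30 + 20 = 685 GB.
Lower bound: ⌈685/120⌉ = 6 USB sticks.
A packing using 7 USB sticks:
  USB stick 1: 115 = 115
  USB stick 2: 115 = 115
  USB stick 3: 100 + 20 = 120
  USB stick 4: 90 + 30 = 120
  USB stick 5: 85 = 85
  USB stick 6: 85 = 85
  USB stick 7: 45 = 45
No arrangement into 6 USB sticks stays within capacity, so 7 is optimal.

7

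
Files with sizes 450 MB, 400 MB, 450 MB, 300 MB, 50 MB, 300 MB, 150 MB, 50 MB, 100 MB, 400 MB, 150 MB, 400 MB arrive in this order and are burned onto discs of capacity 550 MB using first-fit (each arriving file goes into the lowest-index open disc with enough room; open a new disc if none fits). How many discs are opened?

  450 → disc 1 (new)  [load 450/550]
  400 → disc 2 (new)  [load 400/550]
  450 → disc 3 (new)  [load 450/550]
  300 → disc 4 (new)  [load 300/550]
  50 → disc 1  [load 500/550]
  300 → disc 5 (new)  [load 300/550]
  150 → disc 2  [load 550/550]
  50 → disc 1  [load 550/550]
  100 → disc 3  [load 550/550]
  400 → disc 6 (new)  [load 400/550]
  150 → disc 4  [load 450/550]
  400 → disc 7 (new)  [load 400/550]
7 discs opened.

7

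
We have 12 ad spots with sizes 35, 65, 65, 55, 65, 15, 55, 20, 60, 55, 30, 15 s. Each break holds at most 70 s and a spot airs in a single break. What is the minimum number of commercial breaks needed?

9

Total = 65 + 65 + 65 + 60 + 55 + 55 + 55 + 35 + 30 + 20 + 15 + 15 = 535 s.
Lower bound: ⌈535/70⌉ = 8 commercial breaks.
A packing using 9 commercial breaks:
  break 1: 65 = 65
  break 2: 65 = 65
  break 3: 65 = 65
  break 4: 60 = 60
  break 5: 55 + 15 = 70
  break 6: 55 + 15 = 70
  break 7: 55 = 55
  break 8: 35 + 30 = 65
  break 9: 20 = 20
No arrangement into 8 commercial breaks stays within capacity, so 9 is optimal.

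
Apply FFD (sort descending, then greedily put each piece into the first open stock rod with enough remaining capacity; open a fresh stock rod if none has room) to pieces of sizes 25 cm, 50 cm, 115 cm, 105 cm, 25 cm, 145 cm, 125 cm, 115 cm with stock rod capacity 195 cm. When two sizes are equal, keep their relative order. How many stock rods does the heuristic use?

5

Sorted descending: 145, 125, 115, 115, 105, 50, 25, 25.
  145 → stock rod 1 (new)  [load 145/195]
  125 → stock rod 2 (new)  [load 125/195]
  115 → stock rod 3 (new)  [load 115/195]
  115 → stock rod 4 (new)  [load 115/195]
  105 → stock rod 5 (new)  [load 105/195]
  50 → stock rod 1  [load 195/195]
  25 → stock rod 2  [load 150/195]
  25 → stock rod 2  [load 175/195]
5 stock rods opened.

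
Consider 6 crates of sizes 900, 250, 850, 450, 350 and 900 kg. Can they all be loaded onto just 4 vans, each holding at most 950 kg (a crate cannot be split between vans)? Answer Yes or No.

Total = 3700 kg; ⌈3700/950⌉ = 4.
The bound of 4 does not rule out 4, but exhaustive search shows no assignment into 4 vans of capacity 950 kg exists — the minimum is 5.

No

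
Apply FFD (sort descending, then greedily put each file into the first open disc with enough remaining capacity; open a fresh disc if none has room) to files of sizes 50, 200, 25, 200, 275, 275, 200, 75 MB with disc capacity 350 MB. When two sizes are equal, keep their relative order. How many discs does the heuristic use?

Sorted descending: 275, 275, 200, 200, 200, 75, 50, 25.
  275 → disc 1 (new)  [load 275/350]
  275 → disc 2 (new)  [load 275/350]
  200 → disc 3 (new)  [load 200/350]
  200 → disc 4 (new)  [load 200/350]
  200 → disc 5 (new)  [load 200/350]
  75 → disc 1  [load 350/350]
  50 → disc 2  [load 325/350]
  25 → disc 2  [load 350/350]
5 discs opened.

5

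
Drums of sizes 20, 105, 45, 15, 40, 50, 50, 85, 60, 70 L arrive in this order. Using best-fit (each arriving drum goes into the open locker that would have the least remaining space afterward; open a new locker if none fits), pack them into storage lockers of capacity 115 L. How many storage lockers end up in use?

  20 → locker 1 (new)  [load 20/115]
  105 → locker 2 (new)  [load 105/115]
  45 → locker 1  [load 65/115]
  15 → locker 1  [load 80/115]
  40 → locker 3 (new)  [load 40/115]
  50 → locker 3  [load 90/115]
  50 → locker 4 (new)  [load 50/115]
  85 → locker 5 (new)  [load 85/115]
  60 → locker 4  [load 110/115]
  70 → locker 6 (new)  [load 70/115]
6 storage lockers opened.

6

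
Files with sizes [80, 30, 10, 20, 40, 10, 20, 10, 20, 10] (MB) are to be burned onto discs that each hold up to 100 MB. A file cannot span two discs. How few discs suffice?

3

Total = 80 + 40 + 30 + 20 + 20 + 20 + 10 + 10 + 10 + 10 = 250 MB.
Lower bound: ⌈250/100⌉ = 3 discs.
A packing using 3 discs:
  disc 1: 80 + 20 = 100
  disc 2: 40 + 30 + 20 + 10 = 100
  disc 3: 20 + 10 + 10 + 10 = 50
This matches the lower bound, so 3 is optimal.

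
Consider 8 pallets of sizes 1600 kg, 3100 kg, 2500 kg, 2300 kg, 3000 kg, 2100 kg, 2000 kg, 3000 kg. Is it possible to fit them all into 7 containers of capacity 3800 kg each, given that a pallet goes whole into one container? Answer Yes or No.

Yes

A valid assignment using 7 containers:
  container 1: 3100 = 3100
  container 2: 3000 = 3000
  container 3: 3000 = 3000
  container 4: 2500 = 2500
  container 5: 2300 = 2300
  container 6: 2100 + 1600 = 3700
  container 7: 2000 = 2000
Every load is within 3800 kg, so 7 containers suffice.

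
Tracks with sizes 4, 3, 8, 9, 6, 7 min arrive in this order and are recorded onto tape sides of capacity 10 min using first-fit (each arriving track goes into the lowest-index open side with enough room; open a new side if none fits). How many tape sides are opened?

  4 → side 1 (new)  [load 4/10]
  3 → side 1  [load 7/10]
  8 → side 2 (new)  [load 8/10]
  9 → side 3 (new)  [load 9/10]
  6 → side 4 (new)  [load 6/10]
  7 → side 5 (new)  [load 7/10]
5 tape sides opened.

5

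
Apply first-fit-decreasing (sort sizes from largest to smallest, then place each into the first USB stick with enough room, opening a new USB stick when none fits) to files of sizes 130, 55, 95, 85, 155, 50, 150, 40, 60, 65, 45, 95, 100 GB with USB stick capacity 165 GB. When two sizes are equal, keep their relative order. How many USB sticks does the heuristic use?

8

Sorted descending: 155, 150, 130, 100, 95, 95, 85, 65, 60, 55, 50, 45, 40.
  155 → USB stick 1 (new)  [load 155/165]
  150 → USB stick 2 (new)  [load 150/165]
  130 → USB stick 3 (new)  [load 130/165]
  100 → USB stick 4 (new)  [load 100/165]
  95 → USB stick 5 (new)  [load 95/165]
  95 → USB stick 6 (new)  [load 95/165]
  85 → USB stick 7 (new)  [load 85/165]
  65 → USB stick 4  [load 165/165]
  60 → USB stick 5  [load 155/165]
  55 → USB stick 6  [load 150/165]
  50 → USB stick 7  [load 135/165]
  45 → USB stick 8 (new)  [load 45/165]
  40 → USB stick 8  [load 85/165]
8 USB sticks opened.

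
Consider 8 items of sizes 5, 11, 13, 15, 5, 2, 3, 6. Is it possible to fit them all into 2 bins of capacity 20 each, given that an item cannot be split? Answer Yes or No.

Total = 60; ⌈60/20⌉ = 3.
At least 3 bins are required, but only 2 are allowed.

No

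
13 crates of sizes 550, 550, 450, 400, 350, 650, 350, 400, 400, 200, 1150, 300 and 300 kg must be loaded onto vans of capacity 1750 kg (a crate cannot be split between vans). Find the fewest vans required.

Total = 1150 + 650 + 550 + 550 + 450 + 400 + 400 + 400 + 350 + 350 + 300 + 300 + 200 = 6050 kg.
Lower bound: ⌈6050/1750⌉ = 4 vans.
A packing using 4 vans:
  van 1: 1150 + 550 = 1700
  van 2: 650 + 550 + 450 = 1650
  van 3: 400 + 400 + 400 + 350 + 200 = 1750
  van 4: 350 + 300 + 300 = 950
This matches the lower bound, so 4 is optimal.

4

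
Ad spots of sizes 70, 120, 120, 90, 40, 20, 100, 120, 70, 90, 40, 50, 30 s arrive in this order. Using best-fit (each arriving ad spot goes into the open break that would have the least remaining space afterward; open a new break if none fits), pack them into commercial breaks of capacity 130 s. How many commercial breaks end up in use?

8

  70 → break 1 (new)  [load 70/130]
  120 → break 2 (new)  [load 120/130]
  120 → break 3 (new)  [load 120/130]
  90 → break 4 (new)  [load 90/130]
  40 → break 4  [load 130/130]
  20 → break 1  [load 90/130]
  100 → break 5 (new)  [load 100/130]
  120 → break 6 (new)  [load 120/130]
  70 → break 7 (new)  [load 70/130]
  90 → break 8 (new)  [load 90/130]
  40 → break 1  [load 130/130]
  50 → break 7  [load 120/130]
  30 → break 5  [load 130/130]
8 commercial breaks opened.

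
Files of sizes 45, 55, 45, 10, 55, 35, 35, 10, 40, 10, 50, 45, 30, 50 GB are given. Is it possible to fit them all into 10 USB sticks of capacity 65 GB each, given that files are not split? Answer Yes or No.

A valid assignment using 10 USB sticks:
  USB stick 1: 55 + 10 = 65
  USB stick 2: 55 + 10 = 65
  USB stick 3: 50 + 10 = 60
  USB stick 4: 50 = 50
  USB stick 5: 45 = 45
  USB stick 6: 45 = 45
  USB stick 7: 45 = 45
  USB stick 8: 40 = 40
  USB stick 9: 35 + 30 = 65
  USB stick 10: 35 = 35
Every load is within 65 GB, so 10 USB sticks suffice.

Yes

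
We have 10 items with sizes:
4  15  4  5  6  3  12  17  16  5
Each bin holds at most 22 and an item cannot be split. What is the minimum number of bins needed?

4

Total = 17 + 16 + 15 + 12 + 6 + 5 + 5 + 4 + 4 + 3 = 87.
Lower bound: ⌈87/22⌉ = 4 bins.
A packing using 4 bins:
  bin 1: 17 + 5 = 22
  bin 2: 16 + 6 = 22
  bin 3: 15 + 4 + 3 = 22
  bin 4: 12 + 5 + 4 = 21
This matches the lower bound, so 4 is optimal.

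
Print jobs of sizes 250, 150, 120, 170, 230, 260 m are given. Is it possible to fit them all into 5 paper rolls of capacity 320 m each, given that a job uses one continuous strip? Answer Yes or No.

Yes

A valid assignment using 5 paper rolls:
  roll 1: 260 = 260
  roll 2: 250 = 250
  roll 3: 230 = 230
  roll 4: 170 + 150 = 320
  roll 5: 120 = 120
Every load is within 320 m, so 5 paper rolls suffice.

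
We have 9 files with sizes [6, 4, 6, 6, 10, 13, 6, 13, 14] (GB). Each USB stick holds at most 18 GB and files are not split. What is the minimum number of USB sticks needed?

Total = 14 + 13 + 13 + 10 + 6 + 6 + 6 + 6 + 4 = 78 GB.
Lower bound: ⌈78/18⌉ = 5 USB sticks.
A packing using 5 USB sticks:
  USB stick 1: 14 + 4 = 18
  USB stick 2: 13 = 13
  USB stick 3: 13 = 13
  USB stick 4: 10 + 6 = 16
  USB stick 5: 6 + 6 + 6 = 18
This matches the lower bound, so 5 is optimal.

5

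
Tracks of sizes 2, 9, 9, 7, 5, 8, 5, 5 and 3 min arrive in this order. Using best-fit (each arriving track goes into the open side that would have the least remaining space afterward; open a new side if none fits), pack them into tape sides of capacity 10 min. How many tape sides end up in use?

  2 → side 1 (new)  [load 2/10]
  9 → side 2 (new)  [load 9/10]
  9 → side 3 (new)  [load 9/10]
  7 → side 1  [load 9/10]
  5 → side 4 (new)  [load 5/10]
  8 → side 5 (new)  [load 8/10]
  5 → side 4  [load 10/10]
  5 → side 6 (new)  [load 5/10]
  3 → side 6  [load 8/10]
6 tape sides opened.

6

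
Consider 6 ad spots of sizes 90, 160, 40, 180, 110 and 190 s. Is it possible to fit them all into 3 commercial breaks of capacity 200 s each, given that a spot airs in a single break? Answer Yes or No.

Total = 770 s; ⌈770/200⌉ = 4.
At least 4 commercial breaks are required, but only 3 are allowed.

No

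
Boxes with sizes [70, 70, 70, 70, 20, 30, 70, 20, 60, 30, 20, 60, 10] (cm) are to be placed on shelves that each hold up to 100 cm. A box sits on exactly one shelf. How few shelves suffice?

Total = 70 + 70 + 70 + 70 + 70 + 60 + 60 + 30 + 30 + 20 + 20 + 20 + 10 = 600 cm.
Lower bound: ⌈600/100⌉ = 6 shelves.
Also, 7 boxes each exceed 50 cm, and no two of those can share a shelf, so at least 7 shelves are needed.
A packing using 7 shelves:
  shelf 1: 70 + 30 = 100
  shelf 2: 70 + 30 = 100
  shelf 3: 70 + 20 + 10 = 100
  shelf 4: 70 + 20 = 90
  shelf 5: 70 + 20 = 90
  shelf 6: 60 = 60
  shelf 7: 60 = 60
This matches the lower bound, so 7 is optimal.

7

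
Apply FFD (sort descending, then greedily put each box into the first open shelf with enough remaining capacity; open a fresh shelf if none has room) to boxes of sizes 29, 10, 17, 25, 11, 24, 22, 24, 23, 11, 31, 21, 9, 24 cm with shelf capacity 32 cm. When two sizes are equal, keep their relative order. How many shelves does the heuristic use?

Sorted descending: 31, 29, 25, 24, 24, 24, 23, 22, 21, 17, 11, 11, 10, 9.
  31 → shelf 1 (new)  [load 31/32]
  29 → shelf 2 (new)  [load 29/32]
  25 → shelf 3 (new)  [load 25/32]
  24 → shelf 4 (new)  [load 24/32]
  24 → shelf 5 (new)  [load 24/32]
  24 → shelf 6 (new)  [load 24/32]
  23 → shelf 7 (new)  [load 23/32]
  22 → shelf 8 (new)  [load 22/32]
  21 → shelf 9 (new)  [load 21/32]
  17 → shelf 10 (new)  [load 17/32]
  11 → shelf 9  [load 32/32]
  11 → shelf 10  [load 28/32]
  10 → shelf 8  [load 32/32]
  9 → shelf 7  [load 32/32]
10 shelves opened.

10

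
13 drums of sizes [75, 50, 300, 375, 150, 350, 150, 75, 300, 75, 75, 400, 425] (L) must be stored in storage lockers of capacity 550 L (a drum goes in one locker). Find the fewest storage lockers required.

6

Total = 425 + 400 + 375 + 350 + 300 + 300 + 150 + 150 + 75 + 75 + 75 + 75 + 50 = 2800 L.
Lower bound: ⌈2800/550⌉ = 6 storage lockers.
A packing using 6 storage lockers:
  locker 1: 425 + 75 + 50 = 550
  locker 2: 400 + 150 = 550
  locker 3: 375 + 150 = 525
  locker 4: 350 + 75 + 75 = 500
  locker 5: 300 + 75 = 375
  locker 6: 300 = 300
This matches the lower bound, so 6 is optimal.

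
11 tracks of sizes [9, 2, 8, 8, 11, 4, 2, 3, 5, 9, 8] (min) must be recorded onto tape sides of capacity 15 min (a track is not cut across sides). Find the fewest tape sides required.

6

Total = 11 + 9 + 9 + 8 + 8 + 8 + 5 + 4 + 3 + 2 + 2 = 69 min.
Lower bound: ⌈69/15⌉ = 5 tape sides.
Also, 6 tracks each exceed 15/2 min, and no two of those can share a side, so at least 6 tape sides are needed.
A packing using 6 tape sides:
  side 1: 11 + 4 = 15
  side 2: 9 + 5 = 14
  side 3: 9 + 3 + 2 = 14
  side 4: 8 + 2 = 10
  side 5: 8 = 8
  side 6: 8 = 8
This matches the lower bound, so 6 is optimal.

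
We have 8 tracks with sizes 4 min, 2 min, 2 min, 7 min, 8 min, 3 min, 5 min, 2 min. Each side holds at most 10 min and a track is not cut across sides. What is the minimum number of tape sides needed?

Total = 8 + 7 + 5 + 4 + 3 + 2 + 2 + 2 = 33 min.
Lower bound: ⌈33/10⌉ = 4 tape sides.
A packing using 4 tape sides:
  side 1: 8 + 2 = 10
  side 2: 7 + 3 = 10
  side 3: 5 + 4 = 9
  side 4: 2 + 2 = 4
This matches the lower bound, so 4 is optimal.

4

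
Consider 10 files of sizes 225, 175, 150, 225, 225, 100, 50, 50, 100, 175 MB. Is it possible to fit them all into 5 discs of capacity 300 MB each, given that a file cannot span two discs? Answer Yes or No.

No

Total = 1475 MB; ⌈1475/300⌉ = 5.
The bound of 5 does not rule out 5, but exhaustive search shows no assignment into 5 discs of capacity 300 MB exists — the minimum is 6.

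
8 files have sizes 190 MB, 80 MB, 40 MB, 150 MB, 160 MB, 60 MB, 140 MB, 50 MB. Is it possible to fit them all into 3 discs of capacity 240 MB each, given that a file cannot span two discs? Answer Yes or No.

Total = 870 MB; ⌈870/240⌉ = 4.
At least 4 discs are required, but only 3 are allowed.

No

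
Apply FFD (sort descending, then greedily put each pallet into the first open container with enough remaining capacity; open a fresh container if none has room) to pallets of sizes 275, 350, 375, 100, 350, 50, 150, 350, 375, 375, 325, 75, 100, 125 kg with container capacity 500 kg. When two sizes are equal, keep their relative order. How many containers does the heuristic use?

Sorted descending: 375, 375, 375, 350, 350, 350, 325, 275, 150, 125, 100, 100, 75, 50.
  375 → container 1 (new)  [load 375/500]
  375 → container 2 (new)  [load 375/500]
  375 → container 3 (new)  [load 375/500]
  350 → container 4 (new)  [load 350/500]
  350 → container 5 (new)  [load 350/500]
  350 → container 6 (new)  [load 350/500]
  325 → container 7 (new)  [load 325/500]
  275 → container 8 (new)  [load 275/500]
  150 → container 4  [load 500/500]
  125 → container 1  [load 500/500]
  100 → container 2  [load 475/500]
  100 → container 3  [load 475/500]
  75 → container 5  [load 425/500]
  50 → container 5  [load 475/500]
8 containers opened.

8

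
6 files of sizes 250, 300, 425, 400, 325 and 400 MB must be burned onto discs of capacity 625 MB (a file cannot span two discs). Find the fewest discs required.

5

Total = 425 + 400 + 400 + 325 + 300 + 250 = 2100 MB.
Lower bound: ⌈2100/625⌉ = 4 discs.
A packing using 5 discs:
  disc 1: 425 = 425
  disc 2: 400 = 400
  disc 3: 400 = 400
  disc 4: 325 + 300 = 625
  disc 5: 250 = 250
No arrangement into 4 discs stays within capacity, so 5 is optimal.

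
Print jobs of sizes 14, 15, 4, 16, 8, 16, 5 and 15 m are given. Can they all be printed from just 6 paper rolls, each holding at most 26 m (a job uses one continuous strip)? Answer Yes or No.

Yes

A valid assignment using 5 paper rolls:
  roll 1: 16 + 8 = 24
  roll 2: 16 + 5 + 4 = 25
  roll 3: 15 = 15
  roll 4: 15 = 15
  roll 5: 14 = 14
That uses only 5 ≤ 6, so 6 paper rolls are enough.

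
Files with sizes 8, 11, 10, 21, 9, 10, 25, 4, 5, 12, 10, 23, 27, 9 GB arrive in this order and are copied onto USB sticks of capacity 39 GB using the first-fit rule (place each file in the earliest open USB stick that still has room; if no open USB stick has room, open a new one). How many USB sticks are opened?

  8 → USB stick 1 (new)  [load 8/39]
  11 → USB stick 1  [load 19/39]
  10 → USB stick 1  [load 29/39]
  21 → USB stick 2 (new)  [load 21/39]
  9 → USB stick 1  [load 38/39]
  10 → USB stick 2  [load 31/39]
  25 → USB stick 3 (new)  [load 25/39]
  4 → USB stick 2  [load 35/39]
  5 → USB stick 3  [load 30/39]
  12 → USB stick 4 (new)  [load 12/39]
  10 → USB stick 4  [load 22/39]
  23 → USB stick 5 (new)  [load 23/39]
  27 → USB stick 6 (new)  [load 27/39]
  9 → USB stick 3  [load 39/39]
6 USB sticks opened.

6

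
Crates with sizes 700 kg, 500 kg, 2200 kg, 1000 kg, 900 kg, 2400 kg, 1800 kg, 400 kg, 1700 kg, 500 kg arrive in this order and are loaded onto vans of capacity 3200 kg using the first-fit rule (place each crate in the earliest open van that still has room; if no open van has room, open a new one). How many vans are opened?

  700 → van 1 (new)  [load 700/3200]
  500 → van 1  [load 1200/3200]
  2200 → van 2 (new)  [load 2200/3200]
  1000 → van 1  [load 2200/3200]
  900 → van 1  [load 3100/3200]
  2400 → van 3 (new)  [load 2400/3200]
  1800 → van 4 (new)  [load 1800/3200]
  400 → van 2  [load 2600/3200]
  1700 → van 5 (new)  [load 1700/3200]
  500 → van 2  [load 3100/3200]
5 vans opened.

5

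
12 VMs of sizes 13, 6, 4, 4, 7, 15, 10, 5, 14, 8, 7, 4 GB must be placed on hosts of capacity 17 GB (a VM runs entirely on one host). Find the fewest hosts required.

Total = 15 + 14 + 13 + 10 + 8 + 7 + 7 + 6 + 5 + 4 + 4 + 4 = 97 GB.
Lower bound: ⌈97/17⌉ = 6 hosts.
A packing using 6 hosts:
  host 1: 15 = 15
  host 2: 14 = 14
  host 3: 13 + 4 = 17
  host 4: 10 + 7 = 17
  host 5: 8 + 5 + 4 = 17
  host 6: 7 + 6 + 4 = 17
This matches the lower bound, so 6 is optimal.

6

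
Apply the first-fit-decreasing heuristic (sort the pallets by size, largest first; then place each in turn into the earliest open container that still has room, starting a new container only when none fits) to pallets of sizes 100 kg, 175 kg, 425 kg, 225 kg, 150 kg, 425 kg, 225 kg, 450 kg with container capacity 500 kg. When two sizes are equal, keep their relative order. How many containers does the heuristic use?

5

Sorted descending: 450, 425, 425, 225, 225, 175, 150, 100.
  450 → container 1 (new)  [load 450/500]
  425 → container 2 (new)  [load 425/500]
  425 → container 3 (new)  [load 425/500]
  225 → container 4 (new)  [load 225/500]
  225 → container 4  [load 450/500]
  175 → container 5 (new)  [load 175/500]
  150 → container 5  [load 325/500]
  100 → container 5  [load 425/500]
5 containers opened.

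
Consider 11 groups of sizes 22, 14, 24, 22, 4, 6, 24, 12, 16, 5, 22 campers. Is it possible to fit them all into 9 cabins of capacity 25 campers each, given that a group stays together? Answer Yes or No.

A valid assignment using 8 cabins:
  cabin 1: 24 = 24
  cabin 2: 24 = 24
  cabin 3: 22 = 22
  cabin 4: 22 = 22
  cabin 5: 22 = 22
  cabin 6: 16 + 6 = 22
  cabin 7: 14 + 5 + 4 = 23
  cabin 8: 12 = 12
That uses only 8 ≤ 9, so 9 cabins are enough.

Yes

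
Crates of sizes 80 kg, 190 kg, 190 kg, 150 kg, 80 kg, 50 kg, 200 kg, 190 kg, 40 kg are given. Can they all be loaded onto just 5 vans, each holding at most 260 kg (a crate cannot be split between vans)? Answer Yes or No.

Total = 1170 kg; ⌈1170/260⌉ = 5.
The bound of 5 does not rule out 5, but exhaustive search shows no assignment into 5 vans of capacity 260 kg exists — the minimum is 6.

No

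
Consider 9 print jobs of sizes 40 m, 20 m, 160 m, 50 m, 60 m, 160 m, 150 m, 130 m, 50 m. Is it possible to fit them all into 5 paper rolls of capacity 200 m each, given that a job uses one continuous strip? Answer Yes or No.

A valid assignment using 5 paper rolls:
  roll 1: 160 + 40 = 200
  roll 2: 160 + 20 = 180
  roll 3: 150 + 50 = 200
  roll 4: 130 + 60 = 190
  roll 5: 50 = 50
Every load is within 200 m, so 5 paper rolls suffice.

Yes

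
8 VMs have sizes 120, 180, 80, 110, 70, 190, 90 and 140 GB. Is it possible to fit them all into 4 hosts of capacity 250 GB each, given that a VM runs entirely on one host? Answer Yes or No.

No

Total = 980 GB; ⌈980/250⌉ = 4.
The bound of 4 does not rule out 4, but exhaustive search shows no assignment into 4 hosts of capacity 250 GB exists — the minimum is 5.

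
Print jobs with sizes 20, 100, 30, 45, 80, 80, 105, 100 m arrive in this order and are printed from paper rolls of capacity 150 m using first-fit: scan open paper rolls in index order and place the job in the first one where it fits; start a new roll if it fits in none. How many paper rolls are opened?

5

  20 → roll 1 (new)  [load 20/150]
  100 → roll 1  [load 120/150]
  30 → roll 1  [load 150/150]
  45 → roll 2 (new)  [load 45/150]
  80 → roll 2  [load 125/150]
  80 → roll 3 (new)  [load 80/150]
  105 → roll 4 (new)  [load 105/150]
  100 → roll 5 (new)  [load 100/150]
5 paper rolls opened.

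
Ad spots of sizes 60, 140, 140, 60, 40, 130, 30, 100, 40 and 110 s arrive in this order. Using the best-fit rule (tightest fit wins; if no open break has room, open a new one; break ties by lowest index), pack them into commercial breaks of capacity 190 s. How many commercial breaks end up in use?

6

  60 → break 1 (new)  [load 60/190]
  140 → break 2 (new)  [load 140/190]
  140 → break 3 (new)  [load 140/190]
  60 → break 1  [load 120/190]
  40 → break 2  [load 180/190]
  130 → break 4 (new)  [load 130/190]
  30 → break 3  [load 170/190]
  100 → break 5 (new)  [load 100/190]
  40 → break 4  [load 170/190]
  110 → break 6 (new)  [load 110/190]
6 commercial breaks opened.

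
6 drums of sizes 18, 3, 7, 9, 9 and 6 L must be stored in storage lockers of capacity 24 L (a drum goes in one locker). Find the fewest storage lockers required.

Total = 18 + 9 + 9 + 7 + 6 + 3 = 52 L.
Lower bound: ⌈52/24⌉ = 3 storage lockers.
A packing using 3 storage lockers:
  locker 1: 18 + 6 = 24
  locker 2: 9 + 9 + 3 = 21
  locker 3: 7 = 7
This matches the lower bound, so 3 is optimal.

3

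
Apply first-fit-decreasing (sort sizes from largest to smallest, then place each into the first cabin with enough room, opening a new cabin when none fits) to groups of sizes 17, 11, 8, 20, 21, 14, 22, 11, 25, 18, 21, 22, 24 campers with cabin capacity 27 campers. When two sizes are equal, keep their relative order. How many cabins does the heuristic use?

Sorted descending: 25, 24, 22, 22, 21, 21, 20, 18, 17, 14, 11, 11, 8.
  25 → cabin 1 (new)  [load 25/27]
  24 → cabin 2 (new)  [load 24/27]
  22 → cabin 3 (new)  [load 22/27]
  22 → cabin 4 (new)  [load 22/27]
  21 → cabin 5 (new)  [load 21/27]
  21 → cabin 6 (new)  [load 21/27]
  20 → cabin 7 (new)  [load 20/27]
  18 → cabin 8 (new)  [load 18/27]
  17 → cabin 9 (new)  [load 17/27]
  14 → cabin 10 (new)  [load 14/27]
  11 → cabin 10  [load 25/27]
  11 → cabin 11 (new)  [load 11/27]
  8 → cabin 8  [load 26/27]
11 cabins opened.

11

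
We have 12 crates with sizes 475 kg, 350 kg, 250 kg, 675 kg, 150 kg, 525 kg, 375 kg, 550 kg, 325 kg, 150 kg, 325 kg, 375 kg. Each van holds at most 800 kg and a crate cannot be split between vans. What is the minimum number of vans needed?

Total = 675 + 550 + 525 + 475 + 375 + 375 + 350 + 325 + 325 + 250 + 150 + 150 = 4525 kg.
Lower bound: ⌈4525/800⌉ = 6 vans.
A packing using 7 vans:
  van 1: 675 = 675
  van 2: 550 + 250 = 800
  van 3: 525 + 150 = 675
  van 4: 475 + 325 = 800
  van 5: 375 + 375 = 750
  van 6: 350 + 325 = 675
  van 7: 150 = 150
No arrangement into 6 vans stays within capacity, so 7 is optimal.

7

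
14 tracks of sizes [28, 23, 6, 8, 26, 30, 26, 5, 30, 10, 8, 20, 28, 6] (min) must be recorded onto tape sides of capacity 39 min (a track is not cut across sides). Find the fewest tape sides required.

8

Total = 30 + 30 + 28 + 28 + 26 + 26 + 23 + 20 + 10 + 8 + 8 + 6 + 6 + 5 = 254 min.
Lower bound: ⌈254/39⌉ = 7 tape sides.
Also, 8 tracks each exceed 39/2 min, and no two of those can share a side, so at least 8 tape sides are needed.
A packing using 8 tape sides:
  side 1: 30 + 8 = 38
  side 2: 30 + 8 = 38
  side 3: 28 + 10 = 38
  side 4: 28 + 6 + 5 = 39
  side 5: 26 + 6 = 32
  side 6: 26 = 26
  side 7: 23 = 23
  side 8: 20 = 20
This matches the lower bound, so 8 is optimal.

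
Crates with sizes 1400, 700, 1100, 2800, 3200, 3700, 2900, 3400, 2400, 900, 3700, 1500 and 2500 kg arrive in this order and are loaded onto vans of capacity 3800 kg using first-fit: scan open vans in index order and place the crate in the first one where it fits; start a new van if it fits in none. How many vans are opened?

  1400 → van 1 (new)  [load 1400/3800]
  700 → van 1  [load 2100/3800]
  1100 → van 1  [load 3200/3800]
  2800 → van 2 (new)  [load 2800/3800]
  3200 → van 3 (new)  [load 3200/3800]
  3700 → van 4 (new)  [load 3700/3800]
  2900 → van 5 (new)  [load 2900/3800]
  3400 → van 6 (new)  [load 3400/3800]
  2400 → van 7 (new)  [load 2400/3800]
  900 → van 2  [load 3700/3800]
  3700 → van 8 (new)  [load 3700/3800]
  1500 → van 9 (new)  [load 1500/3800]
  2500 → van 10 (new)  [load 2500/3800]
10 vans opened.

10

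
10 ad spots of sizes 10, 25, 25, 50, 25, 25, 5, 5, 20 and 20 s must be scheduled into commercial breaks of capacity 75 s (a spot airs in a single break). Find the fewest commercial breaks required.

Total = 50 + 25 + 25 + 25 + 25 + 20 + 20 + 10 + 5 + 5 = 210 s.
Lower bound: ⌈210/75⌉ = 3 commercial breaks.
A packing using 3 commercial breaks:
  break 1: 50 + 25 = 75
  break 2: 25 + 25 + 25 = 75
  break 3: 20 + 20 + 10 + 5 + 5 = 60
This matches the lower bound, so 3 is optimal.

3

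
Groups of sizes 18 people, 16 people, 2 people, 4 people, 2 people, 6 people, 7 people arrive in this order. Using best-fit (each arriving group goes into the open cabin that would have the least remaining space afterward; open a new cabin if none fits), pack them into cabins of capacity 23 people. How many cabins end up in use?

  18 → cabin 1 (new)  [load 18/23]
  16 → cabin 2 (new)  [load 16/23]
  2 → cabin 1  [load 20/23]
  4 → cabin 2  [load 20/23]
  2 → cabin 1  [load 22/23]
  6 → cabin 3 (new)  [load 6/23]
  7 → cabin 3  [load 13/23]
3 cabins opened.

3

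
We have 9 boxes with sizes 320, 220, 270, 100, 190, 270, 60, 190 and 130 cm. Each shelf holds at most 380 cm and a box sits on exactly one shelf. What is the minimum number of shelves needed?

5

Total = 320 + 270 + 270 + 220 + 190 + 190 + 130 + 100 + 60 = 1750 cm.
Lower bound: ⌈1750/380⌉ = 5 shelves.
A packing using 5 shelves:
  shelf 1: 320 + 60 = 380
  shelf 2: 270 + 100 = 370
  shelf 3: 270 = 270
  shelf 4: 220 + 130 = 350
  shelf 5: 190 + 190 = 380
This matches the lower bound, so 5 is optimal.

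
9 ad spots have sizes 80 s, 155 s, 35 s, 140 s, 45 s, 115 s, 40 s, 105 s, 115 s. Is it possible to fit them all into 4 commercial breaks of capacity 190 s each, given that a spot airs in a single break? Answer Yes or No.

Total = 830 s; ⌈830/190⌉ = 5.
At least 5 commercial breaks are required, but only 4 are allowed.

No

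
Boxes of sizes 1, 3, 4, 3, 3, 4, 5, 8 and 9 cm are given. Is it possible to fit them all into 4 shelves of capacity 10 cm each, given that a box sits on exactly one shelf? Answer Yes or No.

Total = 40 cm; ⌈40/10⌉ = 4.
The bound of 4 does not rule out 4, but exhaustive search shows no assignment into 4 shelves of capacity 10 cm exists — the minimum is 5.

No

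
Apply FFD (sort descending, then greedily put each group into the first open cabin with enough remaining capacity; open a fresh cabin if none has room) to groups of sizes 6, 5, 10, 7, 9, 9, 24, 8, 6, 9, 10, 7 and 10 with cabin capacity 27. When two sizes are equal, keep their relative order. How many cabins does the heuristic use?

5

Sorted descending: 24, 10, 10, 10, 9, 9, 9, 8, 7, 7, 6, 6, 5.
  24 → cabin 1 (new)  [load 24/27]
  10 → cabin 2 (new)  [load 10/27]
  10 → cabin 2  [load 20/27]
  10 → cabin 3 (new)  [load 10/27]
  9 → cabin 3  [load 19/27]
  9 → cabin 4 (new)  [load 9/27]
  9 → cabin 4  [load 18/27]
  8 → cabin 3  [load 27/27]
  7 → cabin 2  [load 27/27]
  7 → cabin 4  [load 25/27]
  6 → cabin 5 (new)  [load 6/27]
  6 → cabin 5  [load 12/27]
  5 → cabin 5  [load 17/27]
5 cabins opened.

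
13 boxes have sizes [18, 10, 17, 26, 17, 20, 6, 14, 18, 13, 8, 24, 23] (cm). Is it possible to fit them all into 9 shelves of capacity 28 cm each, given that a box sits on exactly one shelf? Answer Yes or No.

A valid assignment using 9 shelves:
  shelf 1: 26 = 26
  shelf 2: 24 = 24
  shelf 3: 23 = 23
  shelf 4: 20 + 8 = 28
  shelf 5: 18 + 10 = 28
  shelf 6: 18 + 6 = 24
  shelf 7: 17 = 17
  shelf 8: 17 = 17
  shelf 9: 14 + 13 = 27
Every load is within 28 cm, so 9 shelves suffice.

Yes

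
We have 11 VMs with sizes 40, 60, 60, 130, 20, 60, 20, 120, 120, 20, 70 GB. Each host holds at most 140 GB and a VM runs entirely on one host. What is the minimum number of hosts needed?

Total = 130 + 120 + 120 + 70 + 60 + 60 + 60 + 40 + 20 + 20 + 20 = 720 GB.
Lower bound: ⌈720/140⌉ = 6 hosts.
A packing using 6 hosts:
  host 1: 130 = 130
  host 2: 120 + 20 = 140
  host 3: 120 + 20 = 140
  host 4: 70 + 60 = 130
  host 5: 60 + 60 + 20 = 140
  host 6: 40 = 40
This matches the lower bound, so 6 is optimal.

6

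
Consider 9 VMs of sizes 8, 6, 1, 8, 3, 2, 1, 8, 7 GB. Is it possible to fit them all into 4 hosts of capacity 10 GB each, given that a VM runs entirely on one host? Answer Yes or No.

Total = 44 GB; ⌈44/10⌉ = 5.
At least 5 hosts are required, but only 4 are allowed.

No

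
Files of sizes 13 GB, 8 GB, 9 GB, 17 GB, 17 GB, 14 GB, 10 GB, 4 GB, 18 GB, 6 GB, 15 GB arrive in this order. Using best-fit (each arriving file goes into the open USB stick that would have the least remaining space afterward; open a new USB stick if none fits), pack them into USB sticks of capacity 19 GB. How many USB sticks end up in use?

  13 → USB stick 1 (new)  [load 13/19]
  8 → USB stick 2 (new)  [load 8/19]
  9 → USB stick 2  [load 17/19]
  17 → USB stick 3 (new)  [load 17/19]
  17 → USB stick 4 (new)  [load 17/19]
  14 → USB stick 5 (new)  [load 14/19]
  10 → USB stick 6 (new)  [load 10/19]
  4 → USB stick 5  [load 18/19]
  18 → USB stick 7 (new)  [load 18/19]
  6 → USB stick 1  [load 19/19]
  15 → USB stick 8 (new)  [load 15/19]
8 USB sticks opened.

8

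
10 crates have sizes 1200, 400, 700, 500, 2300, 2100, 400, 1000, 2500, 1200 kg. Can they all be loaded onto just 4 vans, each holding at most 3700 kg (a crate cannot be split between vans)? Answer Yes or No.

A valid assignment using 4 vans:
  van 1: 2500 + 1200 = 3700
  van 2: 2300 + 1200 = 3500
  van 3: 2100 + 1000 + 500 = 3600
  van 4: 700 + 400 + 400 = 1500
Every load is within 3700 kg, so 4 vans suffice.

Yes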